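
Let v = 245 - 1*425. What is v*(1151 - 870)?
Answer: -50580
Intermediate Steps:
v = -180 (v = 245 - 425 = -180)
v*(1151 - 870) = -180*(1151 - 870) = -180*281 = -50580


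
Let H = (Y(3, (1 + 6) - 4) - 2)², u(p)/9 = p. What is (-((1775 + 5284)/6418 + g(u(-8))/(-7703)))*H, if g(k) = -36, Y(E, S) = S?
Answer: -54606525/49437854 ≈ -1.1045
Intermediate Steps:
u(p) = 9*p
H = 1 (H = (((1 + 6) - 4) - 2)² = ((7 - 4) - 2)² = (3 - 2)² = 1² = 1)
(-((1775 + 5284)/6418 + g(u(-8))/(-7703)))*H = -((1775 + 5284)/6418 - 36/(-7703))*1 = -(7059*(1/6418) - 36*(-1/7703))*1 = -(7059/6418 + 36/7703)*1 = -1*54606525/49437854*1 = -54606525/49437854*1 = -54606525/49437854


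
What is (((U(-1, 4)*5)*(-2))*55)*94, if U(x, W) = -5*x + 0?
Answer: -258500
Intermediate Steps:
U(x, W) = -5*x
(((U(-1, 4)*5)*(-2))*55)*94 = (((-5*(-1)*5)*(-2))*55)*94 = (((5*5)*(-2))*55)*94 = ((25*(-2))*55)*94 = -50*55*94 = -2750*94 = -258500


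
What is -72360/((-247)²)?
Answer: -72360/61009 ≈ -1.1861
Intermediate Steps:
-72360/((-247)²) = -72360/61009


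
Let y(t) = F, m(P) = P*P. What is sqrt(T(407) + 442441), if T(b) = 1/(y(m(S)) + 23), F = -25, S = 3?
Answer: sqrt(1769762)/2 ≈ 665.16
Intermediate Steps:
m(P) = P**2
y(t) = -25
T(b) = -1/2 (T(b) = 1/(-25 + 23) = 1/(-2) = -1/2)
sqrt(T(407) + 442441) = sqrt(-1/2 + 442441) = sqrt(884881/2) = sqrt(1769762)/2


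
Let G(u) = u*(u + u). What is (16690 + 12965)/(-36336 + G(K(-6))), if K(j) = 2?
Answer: -29655/36328 ≈ -0.81631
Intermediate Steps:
G(u) = 2*u² (G(u) = u*(2*u) = 2*u²)
(16690 + 12965)/(-36336 + G(K(-6))) = (16690 + 12965)/(-36336 + 2*2²) = 29655/(-36336 + 2*4) = 29655/(-36336 + 8) = 29655/(-36328) = 29655*(-1/36328) = -29655/36328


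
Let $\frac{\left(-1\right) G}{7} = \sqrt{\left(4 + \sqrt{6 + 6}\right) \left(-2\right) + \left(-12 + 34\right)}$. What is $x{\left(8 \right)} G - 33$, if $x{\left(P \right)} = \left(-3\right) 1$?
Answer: $-33 + 21 \sqrt{14 - 4 \sqrt{3}} \approx 22.845$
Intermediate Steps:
$x{\left(P \right)} = -3$
$G = - 7 \sqrt{14 - 4 \sqrt{3}}$ ($G = - 7 \sqrt{\left(4 + \sqrt{6 + 6}\right) \left(-2\right) + \left(-12 + 34\right)} = - 7 \sqrt{\left(4 + \sqrt{12}\right) \left(-2\right) + 22} = - 7 \sqrt{\left(4 + 2 \sqrt{3}\right) \left(-2\right) + 22} = - 7 \sqrt{\left(-8 - 4 \sqrt{3}\right) + 22} = - 7 \sqrt{14 - 4 \sqrt{3}} \approx -18.615$)
$x{\left(8 \right)} G - 33 = - 3 \left(- 7 \sqrt{14 - 4 \sqrt{3}}\right) - 33 = 21 \sqrt{14 - 4 \sqrt{3}} - 33 = -33 + 21 \sqrt{14 - 4 \sqrt{3}}$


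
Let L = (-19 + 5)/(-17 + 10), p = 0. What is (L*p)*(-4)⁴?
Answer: 0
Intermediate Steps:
L = 2 (L = -14/(-7) = -14*(-⅐) = 2)
(L*p)*(-4)⁴ = (2*0)*(-4)⁴ = 0*256 = 0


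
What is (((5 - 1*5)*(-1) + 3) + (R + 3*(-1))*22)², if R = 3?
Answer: 9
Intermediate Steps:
(((5 - 1*5)*(-1) + 3) + (R + 3*(-1))*22)² = (((5 - 1*5)*(-1) + 3) + (3 + 3*(-1))*22)² = (((5 - 5)*(-1) + 3) + (3 - 3)*22)² = ((0*(-1) + 3) + 0*22)² = ((0 + 3) + 0)² = (3 + 0)² = 3² = 9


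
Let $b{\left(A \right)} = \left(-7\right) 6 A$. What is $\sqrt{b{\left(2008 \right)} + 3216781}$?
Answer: $\sqrt{3132445} \approx 1769.9$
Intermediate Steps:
$b{\left(A \right)} = - 42 A$
$\sqrt{b{\left(2008 \right)} + 3216781} = \sqrt{\left(-42\right) 2008 + 3216781} = \sqrt{-84336 + 3216781} = \sqrt{3132445}$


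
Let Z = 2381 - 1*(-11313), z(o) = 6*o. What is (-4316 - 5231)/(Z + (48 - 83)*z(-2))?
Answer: -9547/14114 ≈ -0.67642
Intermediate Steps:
Z = 13694 (Z = 2381 + 11313 = 13694)
(-4316 - 5231)/(Z + (48 - 83)*z(-2)) = (-4316 - 5231)/(13694 + (48 - 83)*(6*(-2))) = -9547/(13694 - 35*(-12)) = -9547/(13694 + 420) = -9547/14114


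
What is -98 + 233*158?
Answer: 36716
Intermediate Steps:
-98 + 233*158 = -98 + 36814 = 36716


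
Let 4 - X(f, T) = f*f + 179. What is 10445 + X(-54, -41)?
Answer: 7354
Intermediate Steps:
X(f, T) = -175 - f**2 (X(f, T) = 4 - (f*f + 179) = 4 - (f**2 + 179) = 4 - (179 + f**2) = 4 + (-179 - f**2) = -175 - f**2)
10445 + X(-54, -41) = 10445 + (-175 - 1*(-54)**2) = 10445 + (-175 - 1*2916) = 10445 + (-175 - 2916) = 10445 - 3091 = 7354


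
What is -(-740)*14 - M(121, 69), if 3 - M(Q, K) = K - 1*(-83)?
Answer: 10509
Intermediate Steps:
M(Q, K) = -80 - K (M(Q, K) = 3 - (K - 1*(-83)) = 3 - (K + 83) = 3 - (83 + K) = 3 + (-83 - K) = -80 - K)
-(-740)*14 - M(121, 69) = -(-740)*14 - (-80 - 1*69) = -740*(-14) - (-80 - 69) = 10360 - 1*(-149) = 10360 + 149 = 10509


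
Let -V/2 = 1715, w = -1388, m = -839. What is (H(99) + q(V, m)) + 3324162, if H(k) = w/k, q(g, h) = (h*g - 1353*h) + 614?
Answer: 726432199/99 ≈ 7.3377e+6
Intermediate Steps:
V = -3430 (V = -2*1715 = -3430)
q(g, h) = 614 - 1353*h + g*h (q(g, h) = (g*h - 1353*h) + 614 = (-1353*h + g*h) + 614 = 614 - 1353*h + g*h)
H(k) = -1388/k
(H(99) + q(V, m)) + 3324162 = (-1388/99 + (614 - 1353*(-839) - 3430*(-839))) + 3324162 = (-1388*1/99 + (614 + 1135167 + 2877770)) + 3324162 = (-1388/99 + 4013551) + 3324162 = 397340161/99 + 3324162 = 726432199/99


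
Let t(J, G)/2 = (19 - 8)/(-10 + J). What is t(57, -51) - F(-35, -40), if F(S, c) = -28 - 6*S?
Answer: -8532/47 ≈ -181.53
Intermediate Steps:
t(J, G) = 22/(-10 + J) (t(J, G) = 2*((19 - 8)/(-10 + J)) = 2*(11/(-10 + J)) = 22/(-10 + J))
F(S, c) = -28 - 6*S
t(57, -51) - F(-35, -40) = 22/(-10 + 57) - (-28 - 6*(-35)) = 22/47 - (-28 + 210) = 22*(1/47) - 1*182 = 22/47 - 182 = -8532/47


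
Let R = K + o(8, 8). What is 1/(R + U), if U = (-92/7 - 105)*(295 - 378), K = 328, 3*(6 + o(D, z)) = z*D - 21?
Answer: 21/212986 ≈ 9.8598e-5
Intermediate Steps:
o(D, z) = -13 + D*z/3 (o(D, z) = -6 + (z*D - 21)/3 = -6 + (D*z - 21)/3 = -6 + (-21 + D*z)/3 = -6 + (-7 + D*z/3) = -13 + D*z/3)
R = 1009/3 (R = 328 + (-13 + (⅓)*8*8) = 328 + (-13 + 64/3) = 328 + 25/3 = 1009/3 ≈ 336.33)
U = 68641/7 (U = (-92*⅐ - 105)*(-83) = (-92/7 - 105)*(-83) = -827/7*(-83) = 68641/7 ≈ 9805.9)
1/(R + U) = 1/(1009/3 + 68641/7) = 1/(212986/21) = 21/212986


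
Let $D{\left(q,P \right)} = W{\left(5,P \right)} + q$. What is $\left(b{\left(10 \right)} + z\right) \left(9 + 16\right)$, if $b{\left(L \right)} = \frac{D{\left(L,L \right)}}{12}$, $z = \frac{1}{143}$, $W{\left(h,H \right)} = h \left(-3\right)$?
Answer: $- \frac{17575}{1716} \approx -10.242$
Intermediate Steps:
$W{\left(h,H \right)} = - 3 h$
$z = \frac{1}{143} \approx 0.006993$
$D{\left(q,P \right)} = -15 + q$ ($D{\left(q,P \right)} = \left(-3\right) 5 + q = -15 + q$)
$b{\left(L \right)} = - \frac{5}{4} + \frac{L}{12}$ ($b{\left(L \right)} = \frac{-15 + L}{12} = \left(-15 + L\right) \frac{1}{12} = - \frac{5}{4} + \frac{L}{12}$)
$\left(b{\left(10 \right)} + z\right) \left(9 + 16\right) = \left(\left(- \frac{5}{4} + \frac{1}{12} \cdot 10\right) + \frac{1}{143}\right) \left(9 + 16\right) = \left(\left(- \frac{5}{4} + \frac{5}{6}\right) + \frac{1}{143}\right) 25 = \left(- \frac{5}{12} + \frac{1}{143}\right) 25 = \left(- \frac{703}{1716}\right) 25 = - \frac{17575}{1716}$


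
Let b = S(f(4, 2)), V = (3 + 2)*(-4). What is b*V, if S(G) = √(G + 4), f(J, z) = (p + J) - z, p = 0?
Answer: -20*√6 ≈ -48.990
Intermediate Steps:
f(J, z) = J - z (f(J, z) = (0 + J) - z = J - z)
S(G) = √(4 + G)
V = -20 (V = 5*(-4) = -20)
b = √6 (b = √(4 + (4 - 1*2)) = √(4 + (4 - 2)) = √(4 + 2) = √6 ≈ 2.4495)
b*V = √6*(-20) = -20*√6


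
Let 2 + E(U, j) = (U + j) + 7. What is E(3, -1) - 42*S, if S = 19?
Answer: -791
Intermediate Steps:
E(U, j) = 5 + U + j (E(U, j) = -2 + ((U + j) + 7) = -2 + (7 + U + j) = 5 + U + j)
E(3, -1) - 42*S = (5 + 3 - 1) - 42*19 = 7 - 798 = -791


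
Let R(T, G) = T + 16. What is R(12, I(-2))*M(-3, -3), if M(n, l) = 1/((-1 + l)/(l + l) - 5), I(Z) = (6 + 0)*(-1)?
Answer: -84/13 ≈ -6.4615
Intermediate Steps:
I(Z) = -6 (I(Z) = 6*(-1) = -6)
R(T, G) = 16 + T
M(n, l) = 1/(-5 + (-1 + l)/(2*l)) (M(n, l) = 1/((-1 + l)/((2*l)) - 5) = 1/((-1 + l)*(1/(2*l)) - 5) = 1/((-1 + l)/(2*l) - 5) = 1/(-5 + (-1 + l)/(2*l)))
R(12, I(-2))*M(-3, -3) = (16 + 12)*(-2*(-3)/(1 + 9*(-3))) = 28*(-2*(-3)/(1 - 27)) = 28*(-2*(-3)/(-26)) = 28*(-2*(-3)*(-1/26)) = 28*(-3/13) = -84/13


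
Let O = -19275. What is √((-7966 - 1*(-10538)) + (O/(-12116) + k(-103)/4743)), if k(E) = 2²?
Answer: 5*√9443259385748279/9577698 ≈ 50.731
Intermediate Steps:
k(E) = 4
√((-7966 - 1*(-10538)) + (O/(-12116) + k(-103)/4743)) = √((-7966 - 1*(-10538)) + (-19275/(-12116) + 4/4743)) = √((-7966 + 10538) + (-19275*(-1/12116) + 4*(1/4743))) = √(2572 + (19275/12116 + 4/4743)) = √(2572 + 91469789/57466188) = √(147894505325/57466188) = 5*√9443259385748279/9577698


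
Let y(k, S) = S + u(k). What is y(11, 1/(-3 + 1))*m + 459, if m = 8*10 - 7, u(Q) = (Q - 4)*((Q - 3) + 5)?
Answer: 14131/2 ≈ 7065.5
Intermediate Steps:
u(Q) = (-4 + Q)*(2 + Q) (u(Q) = (-4 + Q)*((-3 + Q) + 5) = (-4 + Q)*(2 + Q))
y(k, S) = -8 + S + k**2 - 2*k (y(k, S) = S + (-8 + k**2 - 2*k) = -8 + S + k**2 - 2*k)
m = 73 (m = 80 - 7 = 73)
y(11, 1/(-3 + 1))*m + 459 = (-8 + 1/(-3 + 1) + 11**2 - 2*11)*73 + 459 = (-8 + 1/(-2) + 121 - 22)*73 + 459 = (-8 - 1/2 + 121 - 22)*73 + 459 = (181/2)*73 + 459 = 13213/2 + 459 = 14131/2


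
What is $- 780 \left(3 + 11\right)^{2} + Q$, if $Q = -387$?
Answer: $-153267$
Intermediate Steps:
$- 780 \left(3 + 11\right)^{2} + Q = - 780 \left(3 + 11\right)^{2} - 387 = - 780 \cdot 14^{2} - 387 = \left(-780\right) 196 - 387 = -152880 - 387 = -153267$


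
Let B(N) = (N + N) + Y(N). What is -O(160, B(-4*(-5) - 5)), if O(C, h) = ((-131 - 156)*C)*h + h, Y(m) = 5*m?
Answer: 4821495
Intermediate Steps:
B(N) = 7*N (B(N) = (N + N) + 5*N = 2*N + 5*N = 7*N)
O(C, h) = h - 287*C*h (O(C, h) = (-287*C)*h + h = -287*C*h + h = h - 287*C*h)
-O(160, B(-4*(-5) - 5)) = -7*(-4*(-5) - 5)*(1 - 287*160) = -7*(20 - 5)*(1 - 45920) = -7*15*(-45919) = -105*(-45919) = -1*(-4821495) = 4821495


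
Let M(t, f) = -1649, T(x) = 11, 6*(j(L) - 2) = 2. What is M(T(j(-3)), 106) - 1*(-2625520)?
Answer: 2623871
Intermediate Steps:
j(L) = 7/3 (j(L) = 2 + (⅙)*2 = 2 + ⅓ = 7/3)
M(T(j(-3)), 106) - 1*(-2625520) = -1649 - 1*(-2625520) = -1649 + 2625520 = 2623871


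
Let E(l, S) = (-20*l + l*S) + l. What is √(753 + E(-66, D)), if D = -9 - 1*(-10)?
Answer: √1941 ≈ 44.057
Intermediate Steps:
D = 1 (D = -9 + 10 = 1)
E(l, S) = -19*l + S*l (E(l, S) = (-20*l + S*l) + l = -19*l + S*l)
√(753 + E(-66, D)) = √(753 - 66*(-19 + 1)) = √(753 - 66*(-18)) = √(753 + 1188) = √1941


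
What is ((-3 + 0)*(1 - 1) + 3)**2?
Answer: 9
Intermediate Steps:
((-3 + 0)*(1 - 1) + 3)**2 = (-3*0 + 3)**2 = (0 + 3)**2 = 3**2 = 9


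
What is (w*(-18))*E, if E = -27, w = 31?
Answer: 15066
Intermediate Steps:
(w*(-18))*E = (31*(-18))*(-27) = -558*(-27) = 15066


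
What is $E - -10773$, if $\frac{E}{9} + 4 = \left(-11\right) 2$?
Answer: $10539$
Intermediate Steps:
$E = -234$ ($E = -36 + 9 \left(\left(-11\right) 2\right) = -36 + 9 \left(-22\right) = -36 - 198 = -234$)
$E - -10773 = -234 - -10773 = -234 + 10773 = 10539$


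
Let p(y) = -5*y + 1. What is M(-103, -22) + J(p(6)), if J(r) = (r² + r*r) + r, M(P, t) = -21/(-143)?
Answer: 236400/143 ≈ 1653.1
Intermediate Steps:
p(y) = 1 - 5*y
M(P, t) = 21/143 (M(P, t) = -21*(-1)/143 = -1*(-21/143) = 21/143)
J(r) = r + 2*r² (J(r) = (r² + r²) + r = 2*r² + r = r + 2*r²)
M(-103, -22) + J(p(6)) = 21/143 + (1 - 5*6)*(1 + 2*(1 - 5*6)) = 21/143 + (1 - 30)*(1 + 2*(1 - 30)) = 21/143 - 29*(1 + 2*(-29)) = 21/143 - 29*(1 - 58) = 21/143 - 29*(-57) = 21/143 + 1653 = 236400/143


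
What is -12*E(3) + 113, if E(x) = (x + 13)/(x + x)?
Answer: 81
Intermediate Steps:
E(x) = (13 + x)/(2*x) (E(x) = (13 + x)/((2*x)) = (13 + x)*(1/(2*x)) = (13 + x)/(2*x))
-12*E(3) + 113 = -6*(13 + 3)/3 + 113 = -6*16/3 + 113 = -12*8/3 + 113 = -32 + 113 = 81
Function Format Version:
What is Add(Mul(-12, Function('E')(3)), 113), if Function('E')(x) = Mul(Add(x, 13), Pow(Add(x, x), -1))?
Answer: 81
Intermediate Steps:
Function('E')(x) = Mul(Rational(1, 2), Pow(x, -1), Add(13, x)) (Function('E')(x) = Mul(Add(13, x), Pow(Mul(2, x), -1)) = Mul(Add(13, x), Mul(Rational(1, 2), Pow(x, -1))) = Mul(Rational(1, 2), Pow(x, -1), Add(13, x)))
Add(Mul(-12, Function('E')(3)), 113) = Add(Mul(-12, Mul(Rational(1, 2), Pow(3, -1), Add(13, 3))), 113) = Add(Mul(-12, Mul(Rational(1, 2), Rational(1, 3), 16)), 113) = Add(Mul(-12, Rational(8, 3)), 113) = Add(-32, 113) = 81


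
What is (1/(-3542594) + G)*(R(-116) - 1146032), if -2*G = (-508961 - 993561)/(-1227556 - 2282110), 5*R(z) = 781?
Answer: 762413110256897265/3108330428401 ≈ 2.4528e+5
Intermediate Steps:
R(z) = 781/5 (R(z) = (⅕)*781 = 781/5)
G = -751261/3509666 (G = -(-508961 - 993561)/(2*(-1227556 - 2282110)) = -(-751261)/(-3509666) = -(-751261)*(-1)/3509666 = -½*751261/1754833 = -751261/3509666 ≈ -0.21405)
(1/(-3542594) + G)*(R(-116) - 1146032) = (1/(-3542594) - 751261/3509666)*(781/5 - 1146032) = (-1/3542594 - 751261/3509666)*(-5729379/5) = -665354055175/3108330428401*(-5729379/5) = 762413110256897265/3108330428401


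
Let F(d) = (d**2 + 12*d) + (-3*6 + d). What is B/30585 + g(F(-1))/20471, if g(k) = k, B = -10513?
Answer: -216129173/626105535 ≈ -0.34520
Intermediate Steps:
F(d) = -18 + d**2 + 13*d (F(d) = (d**2 + 12*d) + (-18 + d) = -18 + d**2 + 13*d)
B/30585 + g(F(-1))/20471 = -10513/30585 + (-18 + (-1)**2 + 13*(-1))/20471 = -10513*1/30585 + (-18 + 1 - 13)*(1/20471) = -10513/30585 - 30*1/20471 = -10513/30585 - 30/20471 = -216129173/626105535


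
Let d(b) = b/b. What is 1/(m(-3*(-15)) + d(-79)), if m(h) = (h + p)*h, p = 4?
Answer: 1/2206 ≈ 0.00045331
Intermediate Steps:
d(b) = 1
m(h) = h*(4 + h) (m(h) = (h + 4)*h = (4 + h)*h = h*(4 + h))
1/(m(-3*(-15)) + d(-79)) = 1/((-3*(-15))*(4 - 3*(-15)) + 1) = 1/(45*(4 + 45) + 1) = 1/(45*49 + 1) = 1/(2205 + 1) = 1/2206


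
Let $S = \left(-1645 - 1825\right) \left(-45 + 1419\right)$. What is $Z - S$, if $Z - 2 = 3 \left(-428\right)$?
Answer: $4766498$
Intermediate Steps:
$Z = -1282$ ($Z = 2 + 3 \left(-428\right) = 2 - 1284 = -1282$)
$S = -4767780$ ($S = \left(-3470\right) 1374 = -4767780$)
$Z - S = -1282 - -4767780 = -1282 + 4767780 = 4766498$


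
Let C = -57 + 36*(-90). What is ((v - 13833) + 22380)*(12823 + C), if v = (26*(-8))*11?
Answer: 59623234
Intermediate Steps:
v = -2288 (v = -208*11 = -2288)
C = -3297 (C = -57 - 3240 = -3297)
((v - 13833) + 22380)*(12823 + C) = ((-2288 - 13833) + 22380)*(12823 - 3297) = (-16121 + 22380)*9526 = 6259*9526 = 59623234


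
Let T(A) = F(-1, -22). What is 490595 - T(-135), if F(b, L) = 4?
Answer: 490591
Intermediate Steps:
T(A) = 4
490595 - T(-135) = 490595 - 1*4 = 490595 - 4 = 490591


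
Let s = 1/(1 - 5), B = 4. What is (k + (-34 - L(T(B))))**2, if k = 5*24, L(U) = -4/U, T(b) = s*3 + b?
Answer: 1285956/169 ≈ 7609.2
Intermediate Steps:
s = -1/4 (s = 1/(-4) = -1/4 ≈ -0.25000)
T(b) = -3/4 + b (T(b) = -1/4*3 + b = -3/4 + b)
k = 120
(k + (-34 - L(T(B))))**2 = (120 + (-34 - (-4)/(-3/4 + 4)))**2 = (120 + (-34 - (-4)/13/4))**2 = (120 + (-34 - (-4)*4/13))**2 = (120 + (-34 - 1*(-16/13)))**2 = (120 + (-34 + 16/13))**2 = (120 - 426/13)**2 = (1134/13)**2 = 1285956/169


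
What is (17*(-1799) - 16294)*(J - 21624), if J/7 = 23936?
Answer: -6840666856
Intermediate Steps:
J = 167552 (J = 7*23936 = 167552)
(17*(-1799) - 16294)*(J - 21624) = (17*(-1799) - 16294)*(167552 - 21624) = (-30583 - 16294)*145928 = -46877*145928 = -6840666856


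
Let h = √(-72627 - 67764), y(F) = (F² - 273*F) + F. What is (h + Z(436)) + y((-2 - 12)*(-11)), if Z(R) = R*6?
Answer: -15556 + 3*I*√15599 ≈ -15556.0 + 374.69*I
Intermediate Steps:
Z(R) = 6*R
y(F) = F² - 272*F
h = 3*I*√15599 (h = √(-140391) = 3*I*√15599 ≈ 374.69*I)
(h + Z(436)) + y((-2 - 12)*(-11)) = (3*I*√15599 + 6*436) + ((-2 - 12)*(-11))*(-272 + (-2 - 12)*(-11)) = (3*I*√15599 + 2616) + (-14*(-11))*(-272 - 14*(-11)) = (2616 + 3*I*√15599) + 154*(-272 + 154) = (2616 + 3*I*√15599) + 154*(-118) = (2616 + 3*I*√15599) - 18172 = -15556 + 3*I*√15599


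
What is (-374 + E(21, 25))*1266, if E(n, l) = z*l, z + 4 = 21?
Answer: 64566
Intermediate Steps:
z = 17 (z = -4 + 21 = 17)
E(n, l) = 17*l
(-374 + E(21, 25))*1266 = (-374 + 17*25)*1266 = (-374 + 425)*1266 = 51*1266 = 64566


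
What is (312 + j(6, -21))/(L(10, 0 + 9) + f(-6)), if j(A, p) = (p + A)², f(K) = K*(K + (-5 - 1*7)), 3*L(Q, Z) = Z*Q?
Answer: 179/46 ≈ 3.8913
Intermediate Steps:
L(Q, Z) = Q*Z/3 (L(Q, Z) = (Z*Q)/3 = (Q*Z)/3 = Q*Z/3)
f(K) = K*(-12 + K) (f(K) = K*(K + (-5 - 7)) = K*(K - 12) = K*(-12 + K))
j(A, p) = (A + p)²
(312 + j(6, -21))/(L(10, 0 + 9) + f(-6)) = (312 + (6 - 21)²)/((⅓)*10*(0 + 9) - 6*(-12 - 6)) = (312 + (-15)²)/((⅓)*10*9 - 6*(-18)) = (312 + 225)/(30 + 108) = 537/138 = 537*(1/138) = 179/46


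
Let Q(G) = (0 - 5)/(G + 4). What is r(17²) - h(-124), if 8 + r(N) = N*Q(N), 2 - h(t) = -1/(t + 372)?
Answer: -1085293/72664 ≈ -14.936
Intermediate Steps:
h(t) = 2 + 1/(372 + t) (h(t) = 2 - (-1)/(t + 372) = 2 - (-1)/(372 + t) = 2 + 1/(372 + t))
Q(G) = -5/(4 + G)
r(N) = -8 - 5*N/(4 + N) (r(N) = -8 + N*(-5/(4 + N)) = -8 - 5*N/(4 + N))
r(17²) - h(-124) = (-32 - 13*17²)/(4 + 17²) - (745 + 2*(-124))/(372 - 124) = (-32 - 13*289)/(4 + 289) - (745 - 248)/248 = (-32 - 3757)/293 - 497/248 = (1/293)*(-3789) - 1*497/248 = -3789/293 - 497/248 = -1085293/72664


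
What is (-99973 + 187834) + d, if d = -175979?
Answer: -88118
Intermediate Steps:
(-99973 + 187834) + d = (-99973 + 187834) - 175979 = 87861 - 175979 = -88118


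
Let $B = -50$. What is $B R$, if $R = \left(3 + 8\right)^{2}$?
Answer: $-6050$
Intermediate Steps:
$R = 121$ ($R = 11^{2} = 121$)
$B R = \left(-50\right) 121 = -6050$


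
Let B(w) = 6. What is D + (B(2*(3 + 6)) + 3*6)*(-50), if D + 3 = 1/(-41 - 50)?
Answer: -109474/91 ≈ -1203.0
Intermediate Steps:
D = -274/91 (D = -3 + 1/(-41 - 50) = -3 + 1/(-91) = -3 - 1/91 = -274/91 ≈ -3.0110)
D + (B(2*(3 + 6)) + 3*6)*(-50) = -274/91 + (6 + 3*6)*(-50) = -274/91 + (6 + 18)*(-50) = -274/91 + 24*(-50) = -274/91 - 1200 = -109474/91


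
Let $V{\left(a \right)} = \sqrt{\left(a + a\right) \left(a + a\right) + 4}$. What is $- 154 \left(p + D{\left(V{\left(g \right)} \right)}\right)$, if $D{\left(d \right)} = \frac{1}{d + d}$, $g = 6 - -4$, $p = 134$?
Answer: $-20636 - \frac{77 \sqrt{101}}{202} \approx -20640.0$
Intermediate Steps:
$g = 10$ ($g = 6 + 4 = 10$)
$V{\left(a \right)} = \sqrt{4 + 4 a^{2}}$ ($V{\left(a \right)} = \sqrt{2 a 2 a + 4} = \sqrt{4 a^{2} + 4} = \sqrt{4 + 4 a^{2}}$)
$D{\left(d \right)} = \frac{1}{2 d}$
$- 154 \left(p + D{\left(V{\left(g \right)} \right)}\right) = - 154 \left(134 + \frac{1}{2 \cdot 2 \sqrt{1 + 10^{2}}}\right) = - 154 \left(134 + \frac{1}{2 \cdot 2 \sqrt{1 + 100}}\right) = - 154 \left(134 + \frac{1}{2 \cdot 2 \sqrt{101}}\right) = - 154 \left(134 + \frac{\frac{1}{202} \sqrt{101}}{2}\right) = - 154 \left(134 + \frac{\sqrt{101}}{404}\right) = -20636 - \frac{77 \sqrt{101}}{202}$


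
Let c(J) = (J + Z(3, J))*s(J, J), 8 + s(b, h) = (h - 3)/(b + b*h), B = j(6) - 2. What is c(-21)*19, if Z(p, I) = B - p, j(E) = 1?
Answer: 26790/7 ≈ 3827.1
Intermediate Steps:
B = -1 (B = 1 - 2 = -1)
Z(p, I) = -1 - p
s(b, h) = -8 + (-3 + h)/(b + b*h) (s(b, h) = -8 + (h - 3)/(b + b*h) = -8 + (-3 + h)/(b + b*h))
c(J) = (-4 + J)*(-3 - 8*J² - 7*J)/(J*(1 + J)) (c(J) = (J + (-1 - 1*3))*((-3 + J - 8*J - 8*J*J)/(J*(1 + J))) = (J + (-1 - 3))*((-3 + J - 8*J - 8*J²)/(J*(1 + J))) = (J - 4)*((-3 - 8*J² - 7*J)/(J*(1 + J))) = (-4 + J)*((-3 - 8*J² - 7*J)/(J*(1 + J))) = (-4 + J)*(-3 - 8*J² - 7*J)/(J*(1 + J)))
c(-21)*19 = -1*(-4 - 21)*(3 + 7*(-21) + 8*(-21)²)/(-21*(1 - 21))*19 = -1*(-1/21)*(-25)*(3 - 147 + 8*441)/(-20)*19 = -1*(-1/21)*(-1/20)*(-25)*(3 - 147 + 3528)*19 = -1*(-1/21)*(-1/20)*(-25)*3384*19 = (1410/7)*19 = 26790/7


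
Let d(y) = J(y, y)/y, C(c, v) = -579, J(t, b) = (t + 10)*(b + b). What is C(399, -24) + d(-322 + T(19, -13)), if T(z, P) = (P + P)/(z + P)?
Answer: -3635/3 ≈ -1211.7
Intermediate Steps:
T(z, P) = 2*P/(P + z) (T(z, P) = (2*P)/(P + z) = 2*P/(P + z))
J(t, b) = 2*b*(10 + t) (J(t, b) = (10 + t)*(2*b) = 2*b*(10 + t))
d(y) = 20 + 2*y (d(y) = (2*y*(10 + y))/y = 20 + 2*y)
C(399, -24) + d(-322 + T(19, -13)) = -579 + (20 + 2*(-322 + 2*(-13)/(-13 + 19))) = -579 + (20 + 2*(-322 + 2*(-13)/6)) = -579 + (20 + 2*(-322 + 2*(-13)*(1/6))) = -579 + (20 + 2*(-322 - 13/3)) = -579 + (20 + 2*(-979/3)) = -579 + (20 - 1958/3) = -579 - 1898/3 = -3635/3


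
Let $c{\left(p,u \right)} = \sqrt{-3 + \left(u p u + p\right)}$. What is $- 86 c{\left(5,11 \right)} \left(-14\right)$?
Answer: $1204 \sqrt{607} \approx 29663.0$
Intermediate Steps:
$c{\left(p,u \right)} = \sqrt{-3 + p + p u^{2}}$ ($c{\left(p,u \right)} = \sqrt{-3 + \left(p u u + p\right)} = \sqrt{-3 + \left(p u^{2} + p\right)} = \sqrt{-3 + \left(p + p u^{2}\right)} = \sqrt{-3 + p + p u^{2}}$)
$- 86 c{\left(5,11 \right)} \left(-14\right) = - 86 \sqrt{-3 + 5 + 5 \cdot 11^{2}} \left(-14\right) = - 86 \sqrt{-3 + 5 + 5 \cdot 121} \left(-14\right) = - 86 \sqrt{-3 + 5 + 605} \left(-14\right) = - 86 \sqrt{607} \left(-14\right) = 1204 \sqrt{607}$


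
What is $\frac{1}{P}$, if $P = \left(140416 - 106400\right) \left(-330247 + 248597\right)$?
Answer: $- \frac{1}{2777406400} \approx -3.6005 \cdot 10^{-10}$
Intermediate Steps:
$P = -2777406400$ ($P = 34016 \left(-81650\right) = -2777406400$)
$\frac{1}{P} = \frac{1}{-2777406400} = - \frac{1}{2777406400}$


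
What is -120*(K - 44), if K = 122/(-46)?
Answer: 128760/23 ≈ 5598.3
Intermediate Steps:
K = -61/23 (K = 122*(-1/46) = -61/23 ≈ -2.6522)
-120*(K - 44) = -120*(-61/23 - 44) = -120*(-1073/23) = 128760/23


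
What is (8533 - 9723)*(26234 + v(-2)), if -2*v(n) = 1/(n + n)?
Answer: -124874435/4 ≈ -3.1219e+7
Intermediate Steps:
v(n) = -1/(4*n) (v(n) = -1/(2*(n + n)) = -1/(2*n)/2 = -1/(4*n))
(8533 - 9723)*(26234 + v(-2)) = (8533 - 9723)*(26234 - 1/4/(-2)) = -1190*(26234 - 1/4*(-1/2)) = -1190*(26234 + 1/8) = -1190*209873/8 = -124874435/4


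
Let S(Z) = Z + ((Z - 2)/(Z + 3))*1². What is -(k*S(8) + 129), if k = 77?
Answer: -787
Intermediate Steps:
S(Z) = Z + (-2 + Z)/(3 + Z) (S(Z) = Z + ((-2 + Z)/(3 + Z))*1 = Z + (-2 + Z)/(3 + Z))
-(k*S(8) + 129) = -(77*((-2 + 8² + 4*8)/(3 + 8)) + 129) = -(77*((-2 + 64 + 32)/11) + 129) = -(77*((1/11)*94) + 129) = -(77*(94/11) + 129) = -(658 + 129) = -1*787 = -787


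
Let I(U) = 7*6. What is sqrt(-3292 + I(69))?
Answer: 5*I*sqrt(130) ≈ 57.009*I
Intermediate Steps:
I(U) = 42
sqrt(-3292 + I(69)) = sqrt(-3292 + 42) = sqrt(-3250) = 5*I*sqrt(130)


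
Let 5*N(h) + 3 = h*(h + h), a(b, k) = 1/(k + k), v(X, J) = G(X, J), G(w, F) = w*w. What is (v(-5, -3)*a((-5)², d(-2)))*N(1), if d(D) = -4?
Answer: 5/8 ≈ 0.62500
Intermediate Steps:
G(w, F) = w²
v(X, J) = X²
a(b, k) = 1/(2*k)
N(h) = -⅗ + 2*h²/5 (N(h) = -⅗ + (h*(h + h))/5 = -⅗ + (h*(2*h))/5 = -⅗ + (2*h²)/5 = -⅗ + 2*h²/5)
(v(-5, -3)*a((-5)², d(-2)))*N(1) = ((-5)²*((½)/(-4)))*(-⅗ + (⅖)*1²) = (25*((½)*(-¼)))*(-⅗ + (⅖)*1) = (25*(-⅛))*(-⅗ + ⅖) = -25/8*(-⅕) = 5/8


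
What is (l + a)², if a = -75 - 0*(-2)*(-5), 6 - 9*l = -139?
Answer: 280900/81 ≈ 3467.9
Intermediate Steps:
l = 145/9 (l = ⅔ - ⅑*(-139) = ⅔ + 139/9 = 145/9 ≈ 16.111)
a = -75 (a = -75 - 0*(-5) = -75 - 1*0 = -75 + 0 = -75)
(l + a)² = (145/9 - 75)² = (-530/9)² = 280900/81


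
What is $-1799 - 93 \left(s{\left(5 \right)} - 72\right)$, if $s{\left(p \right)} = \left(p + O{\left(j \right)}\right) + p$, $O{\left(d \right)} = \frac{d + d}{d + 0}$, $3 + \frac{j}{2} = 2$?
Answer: $3781$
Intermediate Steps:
$j = -2$ ($j = -6 + 2 \cdot 2 = -6 + 4 = -2$)
$O{\left(d \right)} = 2$ ($O{\left(d \right)} = \frac{2 d}{d} = 2$)
$s{\left(p \right)} = 2 + 2 p$ ($s{\left(p \right)} = \left(p + 2\right) + p = \left(2 + p\right) + p = 2 + 2 p$)
$-1799 - 93 \left(s{\left(5 \right)} - 72\right) = -1799 - 93 \left(\left(2 + 2 \cdot 5\right) - 72\right) = -1799 - 93 \left(\left(2 + 10\right) - 72\right) = -1799 - 93 \left(12 - 72\right) = -1799 - -5580 = -1799 + 5580 = 3781$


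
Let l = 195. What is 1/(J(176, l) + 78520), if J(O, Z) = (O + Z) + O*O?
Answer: 1/109867 ≈ 9.1019e-6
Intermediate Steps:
J(O, Z) = O + Z + O² (J(O, Z) = (O + Z) + O² = O + Z + O²)
1/(J(176, l) + 78520) = 1/((176 + 195 + 176²) + 78520) = 1/((176 + 195 + 30976) + 78520) = 1/(31347 + 78520) = 1/109867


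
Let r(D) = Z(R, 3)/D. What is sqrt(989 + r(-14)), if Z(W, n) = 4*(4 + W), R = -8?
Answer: sqrt(48517)/7 ≈ 31.467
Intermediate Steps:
Z(W, n) = 16 + 4*W
r(D) = -16/D (r(D) = (16 + 4*(-8))/D = (16 - 32)/D = -16/D)
sqrt(989 + r(-14)) = sqrt(989 - 16/(-14)) = sqrt(989 - 16*(-1/14)) = sqrt(989 + 8/7) = sqrt(6931/7) = sqrt(48517)/7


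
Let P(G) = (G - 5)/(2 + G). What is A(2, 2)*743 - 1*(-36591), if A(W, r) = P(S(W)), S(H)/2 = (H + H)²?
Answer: 1264155/34 ≈ 37181.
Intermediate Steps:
S(H) = 8*H² (S(H) = 2*(H + H)² = 2*(2*H)² = 2*(4*H²) = 8*H²)
P(G) = (-5 + G)/(2 + G)
A(W, r) = (-5 + 8*W²)/(2 + 8*W²)
A(2, 2)*743 - 1*(-36591) = ((-5 + 8*2²)/(2*(1 + 4*2²)))*743 - 1*(-36591) = ((-5 + 8*4)/(2*(1 + 4*4)))*743 + 36591 = ((-5 + 32)/(2*(1 + 16)))*743 + 36591 = ((½)*27/17)*743 + 36591 = ((½)*(1/17)*27)*743 + 36591 = (27/34)*743 + 36591 = 20061/34 + 36591 = 1264155/34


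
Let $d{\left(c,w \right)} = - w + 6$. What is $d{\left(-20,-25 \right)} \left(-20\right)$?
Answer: $-620$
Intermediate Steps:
$d{\left(c,w \right)} = 6 - w$
$d{\left(-20,-25 \right)} \left(-20\right) = \left(6 - -25\right) \left(-20\right) = \left(6 + 25\right) \left(-20\right) = 31 \left(-20\right) = -620$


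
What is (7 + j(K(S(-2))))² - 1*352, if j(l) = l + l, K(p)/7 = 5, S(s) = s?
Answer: 5577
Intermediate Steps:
K(p) = 35 (K(p) = 7*5 = 35)
j(l) = 2*l
(7 + j(K(S(-2))))² - 1*352 = (7 + 2*35)² - 1*352 = (7 + 70)² - 352 = 77² - 352 = 5929 - 352 = 5577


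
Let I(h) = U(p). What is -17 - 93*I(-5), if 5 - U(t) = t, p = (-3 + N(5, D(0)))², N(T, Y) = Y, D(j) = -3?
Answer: 2866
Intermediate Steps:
p = 36 (p = (-3 - 3)² = (-6)² = 36)
U(t) = 5 - t
I(h) = -31 (I(h) = 5 - 1*36 = 5 - 36 = -31)
-17 - 93*I(-5) = -17 - 93*(-31) = -17 + 2883 = 2866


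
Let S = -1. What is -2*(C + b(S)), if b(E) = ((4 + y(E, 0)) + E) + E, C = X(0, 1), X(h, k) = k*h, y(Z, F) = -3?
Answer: 2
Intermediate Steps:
X(h, k) = h*k
C = 0 (C = 0*1 = 0)
b(E) = 1 + 2*E (b(E) = ((4 - 3) + E) + E = (1 + E) + E = 1 + 2*E)
-2*(C + b(S)) = -2*(0 + (1 + 2*(-1))) = -2*(0 + (1 - 2)) = -2*(0 - 1) = -2*(-1) = 2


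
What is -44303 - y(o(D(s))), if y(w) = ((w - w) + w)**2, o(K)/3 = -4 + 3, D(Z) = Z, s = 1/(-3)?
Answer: -44312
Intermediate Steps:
s = -1/3 ≈ -0.33333
o(K) = -3 (o(K) = 3*(-4 + 3) = 3*(-1) = -3)
y(w) = w**2 (y(w) = (0 + w)**2 = w**2)
-44303 - y(o(D(s))) = -44303 - 1*(-3)**2 = -44303 - 1*9 = -44303 - 9 = -44312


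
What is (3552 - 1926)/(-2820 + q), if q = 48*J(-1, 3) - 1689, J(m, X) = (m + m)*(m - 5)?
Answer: -542/1311 ≈ -0.41342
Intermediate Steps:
J(m, X) = 2*m*(-5 + m) (J(m, X) = (2*m)*(-5 + m) = 2*m*(-5 + m))
q = -1113 (q = 48*(2*(-1)*(-5 - 1)) - 1689 = 48*(2*(-1)*(-6)) - 1689 = 48*12 - 1689 = 576 - 1689 = -1113)
(3552 - 1926)/(-2820 + q) = (3552 - 1926)/(-2820 - 1113) = 1626/(-3933) = 1626*(-1/3933) = -542/1311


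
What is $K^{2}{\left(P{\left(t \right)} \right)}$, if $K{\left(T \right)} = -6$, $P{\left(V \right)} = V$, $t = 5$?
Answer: $36$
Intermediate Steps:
$K^{2}{\left(P{\left(t \right)} \right)} = \left(-6\right)^{2} = 36$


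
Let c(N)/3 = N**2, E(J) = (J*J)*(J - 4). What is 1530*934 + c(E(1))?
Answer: 1429047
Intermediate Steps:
E(J) = J**2*(-4 + J)
c(N) = 3*N**2
1530*934 + c(E(1)) = 1530*934 + 3*(1**2*(-4 + 1))**2 = 1429020 + 3*(1*(-3))**2 = 1429020 + 3*(-3)**2 = 1429020 + 3*9 = 1429020 + 27 = 1429047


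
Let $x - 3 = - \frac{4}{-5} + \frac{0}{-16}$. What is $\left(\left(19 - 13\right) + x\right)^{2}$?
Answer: $\frac{2401}{25} \approx 96.04$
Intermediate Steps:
$x = \frac{19}{5}$ ($x = 3 + \left(- \frac{4}{-5} + \frac{0}{-16}\right) = 3 + \left(\left(-4\right) \left(- \frac{1}{5}\right) + 0 \left(- \frac{1}{16}\right)\right) = 3 + \left(\frac{4}{5} + 0\right) = 3 + \frac{4}{5} = \frac{19}{5} \approx 3.8$)
$\left(\left(19 - 13\right) + x\right)^{2} = \left(\left(19 - 13\right) + \frac{19}{5}\right)^{2} = \left(6 + \frac{19}{5}\right)^{2} = \left(\frac{49}{5}\right)^{2} = \frac{2401}{25}$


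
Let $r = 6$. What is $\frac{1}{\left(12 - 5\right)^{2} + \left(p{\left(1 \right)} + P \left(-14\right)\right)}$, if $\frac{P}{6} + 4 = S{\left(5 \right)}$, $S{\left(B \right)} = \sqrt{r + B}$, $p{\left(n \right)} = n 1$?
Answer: $\frac{193}{35690} + \frac{21 \sqrt{11}}{17845} \approx 0.0093107$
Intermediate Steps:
$p{\left(n \right)} = n$
$S{\left(B \right)} = \sqrt{6 + B}$
$P = -24 + 6 \sqrt{11}$ ($P = -24 + 6 \sqrt{6 + 5} = -24 + 6 \sqrt{11} \approx -4.1003$)
$\frac{1}{\left(12 - 5\right)^{2} + \left(p{\left(1 \right)} + P \left(-14\right)\right)} = \frac{1}{\left(12 - 5\right)^{2} + \left(1 + \left(-24 + 6 \sqrt{11}\right) \left(-14\right)\right)} = \frac{1}{7^{2} + \left(1 + \left(336 - 84 \sqrt{11}\right)\right)} = \frac{1}{49 + \left(337 - 84 \sqrt{11}\right)} = \frac{1}{386 - 84 \sqrt{11}}$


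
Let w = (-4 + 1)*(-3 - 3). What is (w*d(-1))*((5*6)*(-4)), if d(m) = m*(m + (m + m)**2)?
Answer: 6480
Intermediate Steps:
d(m) = m*(m + 4*m**2) (d(m) = m*(m + (2*m)**2) = m*(m + 4*m**2))
w = 18 (w = -3*(-6) = 18)
(w*d(-1))*((5*6)*(-4)) = (18*((-1)**2*(1 + 4*(-1))))*((5*6)*(-4)) = (18*(1*(1 - 4)))*(30*(-4)) = (18*(1*(-3)))*(-120) = (18*(-3))*(-120) = -54*(-120) = 6480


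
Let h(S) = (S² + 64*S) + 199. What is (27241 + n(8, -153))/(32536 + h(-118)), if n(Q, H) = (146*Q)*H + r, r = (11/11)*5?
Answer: -151458/39107 ≈ -3.8729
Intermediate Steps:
r = 5 (r = (11*(1/11))*5 = 1*5 = 5)
h(S) = 199 + S² + 64*S
n(Q, H) = 5 + 146*H*Q (n(Q, H) = (146*Q)*H + 5 = 146*H*Q + 5 = 5 + 146*H*Q)
(27241 + n(8, -153))/(32536 + h(-118)) = (27241 + (5 + 146*(-153)*8))/(32536 + (199 + (-118)² + 64*(-118))) = (27241 + (5 - 178704))/(32536 + (199 + 13924 - 7552)) = (27241 - 178699)/(32536 + 6571) = -151458/39107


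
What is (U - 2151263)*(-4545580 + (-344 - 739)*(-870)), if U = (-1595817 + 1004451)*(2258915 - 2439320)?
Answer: -384419157572928790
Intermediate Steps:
U = 106685383230 (U = -591366*(-180405) = 106685383230)
(U - 2151263)*(-4545580 + (-344 - 739)*(-870)) = (106685383230 - 2151263)*(-4545580 + (-344 - 739)*(-870)) = 106683231967*(-4545580 - 1083*(-870)) = 106683231967*(-4545580 + 942210) = 106683231967*(-3603370) = -384419157572928790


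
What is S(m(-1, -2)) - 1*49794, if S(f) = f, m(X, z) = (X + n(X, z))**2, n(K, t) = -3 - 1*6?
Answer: -49694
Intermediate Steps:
n(K, t) = -9 (n(K, t) = -3 - 6 = -9)
m(X, z) = (-9 + X)**2 (m(X, z) = (X - 9)**2 = (-9 + X)**2)
S(m(-1, -2)) - 1*49794 = (-9 - 1)**2 - 1*49794 = (-10)**2 - 49794 = 100 - 49794 = -49694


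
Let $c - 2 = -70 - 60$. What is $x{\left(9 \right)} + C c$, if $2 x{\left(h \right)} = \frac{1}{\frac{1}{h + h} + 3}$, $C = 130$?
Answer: $- \frac{915191}{55} \approx -16640.0$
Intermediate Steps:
$c = -128$ ($c = 2 - 130 = -128$)
$x{\left(h \right)} = \frac{1}{2 \left(3 + \frac{1}{2 h}\right)}$ ($x{\left(h \right)} = \frac{1}{2 \left(\frac{1}{h + h} + 3\right)} = \frac{1}{2 \left(\frac{1}{2 h} + 3\right)} = \frac{1}{2 \left(3 + \frac{1}{2 h}\right)}$)
$x{\left(9 \right)} + C c = \frac{9}{1 + 6 \cdot 9} + 130 \left(-128\right) = \frac{9}{1 + 54} - 16640 = \frac{9}{55} - 16640 = - \frac{915191}{55}$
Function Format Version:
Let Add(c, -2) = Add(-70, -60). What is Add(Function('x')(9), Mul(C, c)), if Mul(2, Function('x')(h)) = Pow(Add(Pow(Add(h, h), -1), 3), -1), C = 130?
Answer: Rational(-915191, 55) ≈ -16640.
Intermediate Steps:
c = -128 (c = Add(2, Add(-70, -60)) = Add(2, -130) = -128)
Function('x')(h) = Mul(Rational(1, 2), Pow(Add(3, Mul(Rational(1, 2), Pow(h, -1))), -1)) (Function('x')(h) = Mul(Rational(1, 2), Pow(Add(Pow(Add(h, h), -1), 3), -1)) = Mul(Rational(1, 2), Pow(Add(Pow(Mul(2, h), -1), 3), -1)) = Mul(Rational(1, 2), Pow(Add(Mul(Rational(1, 2), Pow(h, -1)), 3), -1)) = Mul(Rational(1, 2), Pow(Add(3, Mul(Rational(1, 2), Pow(h, -1))), -1)))
Add(Function('x')(9), Mul(C, c)) = Add(Mul(9, Pow(Add(1, Mul(6, 9)), -1)), Mul(130, -128)) = Add(Mul(9, Pow(Add(1, 54), -1)), -16640) = Add(Mul(9, Pow(55, -1)), -16640) = Add(Mul(9, Rational(1, 55)), -16640) = Add(Rational(9, 55), -16640) = Rational(-915191, 55)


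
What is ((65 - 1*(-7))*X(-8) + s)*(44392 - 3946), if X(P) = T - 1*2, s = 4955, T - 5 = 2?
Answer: 214970490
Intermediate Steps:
T = 7 (T = 5 + 2 = 7)
X(P) = 5 (X(P) = 7 - 1*2 = 7 - 2 = 5)
((65 - 1*(-7))*X(-8) + s)*(44392 - 3946) = ((65 - 1*(-7))*5 + 4955)*(44392 - 3946) = ((65 + 7)*5 + 4955)*40446 = (72*5 + 4955)*40446 = (360 + 4955)*40446 = 5315*40446 = 214970490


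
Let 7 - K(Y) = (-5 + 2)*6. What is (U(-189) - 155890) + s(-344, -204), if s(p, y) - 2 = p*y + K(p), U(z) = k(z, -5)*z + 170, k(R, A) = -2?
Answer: -85139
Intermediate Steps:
K(Y) = 25 (K(Y) = 7 - (-5 + 2)*6 = 7 - (-3)*6 = 7 - 1*(-18) = 7 + 18 = 25)
U(z) = 170 - 2*z (U(z) = -2*z + 170 = 170 - 2*z)
s(p, y) = 27 + p*y (s(p, y) = 2 + (p*y + 25) = 2 + (25 + p*y) = 27 + p*y)
(U(-189) - 155890) + s(-344, -204) = ((170 - 2*(-189)) - 155890) + (27 - 344*(-204)) = ((170 + 378) - 155890) + (27 + 70176) = (548 - 155890) + 70203 = -155342 + 70203 = -85139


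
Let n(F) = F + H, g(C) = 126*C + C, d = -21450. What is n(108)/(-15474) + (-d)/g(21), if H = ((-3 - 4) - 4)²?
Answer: 110435519/13756386 ≈ 8.0279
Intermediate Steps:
g(C) = 127*C
H = 121 (H = (-7 - 4)² = (-11)² = 121)
n(F) = 121 + F (n(F) = F + 121 = 121 + F)
n(108)/(-15474) + (-d)/g(21) = (121 + 108)/(-15474) + (-1*(-21450))/((127*21)) = 229*(-1/15474) + 21450/2667 = -229/15474 + 21450*(1/2667) = -229/15474 + 7150/889 = 110435519/13756386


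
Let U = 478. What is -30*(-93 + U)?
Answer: -11550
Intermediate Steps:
-30*(-93 + U) = -30*(-93 + 478) = -30*385 = -11550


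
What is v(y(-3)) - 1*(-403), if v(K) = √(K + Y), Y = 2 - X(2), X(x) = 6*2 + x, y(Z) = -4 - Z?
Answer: 403 + I*√13 ≈ 403.0 + 3.6056*I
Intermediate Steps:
X(x) = 12 + x
Y = -12 (Y = 2 - (12 + 2) = 2 - 1*14 = 2 - 14 = -12)
v(K) = √(-12 + K) (v(K) = √(K - 12) = √(-12 + K))
v(y(-3)) - 1*(-403) = √(-12 + (-4 - 1*(-3))) - 1*(-403) = √(-12 + (-4 + 3)) + 403 = √(-12 - 1) + 403 = √(-13) + 403 = I*√13 + 403 = 403 + I*√13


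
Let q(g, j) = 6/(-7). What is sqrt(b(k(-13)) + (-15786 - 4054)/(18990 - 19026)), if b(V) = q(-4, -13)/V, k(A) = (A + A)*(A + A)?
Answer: sqrt(164294662)/546 ≈ 23.476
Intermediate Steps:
q(g, j) = -6/7 (q(g, j) = 6*(-1/7) = -6/7)
k(A) = 4*A**2 (k(A) = (2*A)*(2*A) = 4*A**2)
b(V) = -6/(7*V)
sqrt(b(k(-13)) + (-15786 - 4054)/(18990 - 19026)) = sqrt(-6/(7*(4*(-13)**2)) + (-15786 - 4054)/(18990 - 19026)) = sqrt(-6/(7*(4*169)) - 19840/(-36)) = sqrt(-6/7/676 - 19840*(-1/36)) = sqrt(-6/7*1/676 + 4960/9) = sqrt(-3/2366 + 4960/9) = sqrt(11735333/21294) = sqrt(164294662)/546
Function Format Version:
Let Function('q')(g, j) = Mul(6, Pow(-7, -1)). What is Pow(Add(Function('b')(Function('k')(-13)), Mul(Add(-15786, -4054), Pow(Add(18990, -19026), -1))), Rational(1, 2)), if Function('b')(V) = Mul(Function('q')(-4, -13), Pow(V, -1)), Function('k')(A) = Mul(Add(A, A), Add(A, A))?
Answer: Mul(Rational(1, 546), Pow(164294662, Rational(1, 2))) ≈ 23.476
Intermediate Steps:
Function('q')(g, j) = Rational(-6, 7) (Function('q')(g, j) = Mul(6, Rational(-1, 7)) = Rational(-6, 7))
Function('k')(A) = Mul(4, Pow(A, 2)) (Function('k')(A) = Mul(Mul(2, A), Mul(2, A)) = Mul(4, Pow(A, 2)))
Function('b')(V) = Mul(Rational(-6, 7), Pow(V, -1))
Pow(Add(Function('b')(Function('k')(-13)), Mul(Add(-15786, -4054), Pow(Add(18990, -19026), -1))), Rational(1, 2)) = Pow(Add(Mul(Rational(-6, 7), Pow(Mul(4, Pow(-13, 2)), -1)), Mul(Add(-15786, -4054), Pow(Add(18990, -19026), -1))), Rational(1, 2)) = Pow(Add(Mul(Rational(-6, 7), Pow(Mul(4, 169), -1)), Mul(-19840, Pow(-36, -1))), Rational(1, 2)) = Pow(Add(Mul(Rational(-6, 7), Pow(676, -1)), Mul(-19840, Rational(-1, 36))), Rational(1, 2)) = Pow(Add(Mul(Rational(-6, 7), Rational(1, 676)), Rational(4960, 9)), Rational(1, 2)) = Pow(Add(Rational(-3, 2366), Rational(4960, 9)), Rational(1, 2)) = Pow(Rational(11735333, 21294), Rational(1, 2)) = Mul(Rational(1, 546), Pow(164294662, Rational(1, 2)))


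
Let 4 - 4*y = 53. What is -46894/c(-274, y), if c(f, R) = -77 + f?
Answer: 46894/351 ≈ 133.60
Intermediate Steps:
y = -49/4 (y = 1 - ¼*53 = 1 - 53/4 = -49/4 ≈ -12.250)
-46894/c(-274, y) = -46894/(-77 - 274) = -46894/(-351) = -46894*(-1/351) = 46894/351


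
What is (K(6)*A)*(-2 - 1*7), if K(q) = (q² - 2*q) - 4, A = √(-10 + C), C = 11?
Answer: -180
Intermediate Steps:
A = 1 (A = √(-10 + 11) = √1 = 1)
K(q) = -4 + q² - 2*q
(K(6)*A)*(-2 - 1*7) = ((-4 + 6² - 2*6)*1)*(-2 - 1*7) = ((-4 + 36 - 12)*1)*(-2 - 7) = (20*1)*(-9) = 20*(-9) = -180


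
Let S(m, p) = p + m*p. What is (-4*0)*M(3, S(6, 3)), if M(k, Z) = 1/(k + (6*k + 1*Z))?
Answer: 0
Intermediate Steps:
M(k, Z) = 1/(Z + 7*k) (M(k, Z) = 1/(k + (6*k + Z)) = 1/(k + (Z + 6*k)) = 1/(Z + 7*k))
(-4*0)*M(3, S(6, 3)) = (-4*0)/(3*(1 + 6) + 7*3) = 0/(3*7 + 21) = 0/(21 + 21) = 0/42 = 0*(1/42) = 0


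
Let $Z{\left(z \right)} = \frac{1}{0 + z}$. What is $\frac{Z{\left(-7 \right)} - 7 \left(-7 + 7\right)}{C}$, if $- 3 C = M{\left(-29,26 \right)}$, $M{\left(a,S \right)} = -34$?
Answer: $- \frac{3}{238} \approx -0.012605$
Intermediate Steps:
$Z{\left(z \right)} = \frac{1}{z}$
$C = \frac{34}{3}$ ($C = \left(- \frac{1}{3}\right) \left(-34\right) = \frac{34}{3} \approx 11.333$)
$\frac{Z{\left(-7 \right)} - 7 \left(-7 + 7\right)}{C} = \frac{\frac{1}{-7} - 7 \left(-7 + 7\right)}{\frac{34}{3}} = \left(- \frac{1}{7} - 0\right) \frac{3}{34} = \left(- \frac{1}{7} + 0\right) \frac{3}{34} = \left(- \frac{1}{7}\right) \frac{3}{34} = - \frac{3}{238}$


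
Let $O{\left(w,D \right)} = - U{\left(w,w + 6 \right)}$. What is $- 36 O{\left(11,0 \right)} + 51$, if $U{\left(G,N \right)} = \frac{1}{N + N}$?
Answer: $\frac{885}{17} \approx 52.059$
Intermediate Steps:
$U{\left(G,N \right)} = \frac{1}{2 N}$
$O{\left(w,D \right)} = - \frac{1}{2 \left(6 + w\right)}$ ($O{\left(w,D \right)} = - \frac{1}{2 \left(w + 6\right)} = - \frac{1}{2 \left(6 + w\right)}$)
$- 36 O{\left(11,0 \right)} + 51 = - 36 \left(- \frac{1}{12 + 2 \cdot 11}\right) + 51 = - 36 \left(- \frac{1}{12 + 22}\right) + 51 = - 36 \left(- \frac{1}{34}\right) + 51 = - 36 \left(\left(-1\right) \frac{1}{34}\right) + 51 = \left(-36\right) \left(- \frac{1}{34}\right) + 51 = \frac{18}{17} + 51 = \frac{885}{17}$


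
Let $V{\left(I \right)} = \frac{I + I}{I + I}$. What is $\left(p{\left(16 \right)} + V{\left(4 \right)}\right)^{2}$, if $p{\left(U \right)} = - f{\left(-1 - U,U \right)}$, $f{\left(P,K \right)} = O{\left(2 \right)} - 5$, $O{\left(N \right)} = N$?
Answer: $16$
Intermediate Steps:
$f{\left(P,K \right)} = -3$ ($f{\left(P,K \right)} = 2 - 5 = -3$)
$V{\left(I \right)} = 1$ ($V{\left(I \right)} = \frac{2 I}{2 I} = 2 I \frac{1}{2 I} = 1$)
$p{\left(U \right)} = 3$ ($p{\left(U \right)} = \left(-1\right) \left(-3\right) = 3$)
$\left(p{\left(16 \right)} + V{\left(4 \right)}\right)^{2} = \left(3 + 1\right)^{2} = 4^{2} = 16$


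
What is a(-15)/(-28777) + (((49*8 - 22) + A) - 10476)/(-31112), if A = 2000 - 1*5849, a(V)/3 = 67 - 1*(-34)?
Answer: 392156099/895310024 ≈ 0.43801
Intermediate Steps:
a(V) = 303 (a(V) = 3*(67 - 1*(-34)) = 3*(67 + 34) = 3*101 = 303)
A = -3849 (A = 2000 - 5849 = -3849)
a(-15)/(-28777) + (((49*8 - 22) + A) - 10476)/(-31112) = 303/(-28777) + (((49*8 - 22) - 3849) - 10476)/(-31112) = 303*(-1/28777) + (((392 - 22) - 3849) - 10476)*(-1/31112) = -303/28777 + ((370 - 3849) - 10476)*(-1/31112) = -303/28777 + (-3479 - 10476)*(-1/31112) = -303/28777 - 13955*(-1/31112) = -303/28777 + 13955/31112 = 392156099/895310024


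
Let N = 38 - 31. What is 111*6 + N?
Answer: 673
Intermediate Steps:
N = 7
111*6 + N = 111*6 + 7 = 666 + 7 = 673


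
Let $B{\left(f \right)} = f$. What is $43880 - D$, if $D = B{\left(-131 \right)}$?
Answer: $44011$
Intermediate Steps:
$D = -131$
$43880 - D = 43880 - -131 = 43880 + 131 = 44011$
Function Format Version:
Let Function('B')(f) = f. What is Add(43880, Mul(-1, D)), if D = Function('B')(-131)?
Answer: 44011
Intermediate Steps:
D = -131
Add(43880, Mul(-1, D)) = Add(43880, Mul(-1, -131)) = Add(43880, 131) = 44011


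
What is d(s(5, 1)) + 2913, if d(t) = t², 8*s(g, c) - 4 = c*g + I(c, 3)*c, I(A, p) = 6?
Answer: 186657/64 ≈ 2916.5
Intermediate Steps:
s(g, c) = ½ + 3*c/4 + c*g/8 (s(g, c) = ½ + (c*g + 6*c)/8 = ½ + (6*c + c*g)/8 = ½ + (3*c/4 + c*g/8) = ½ + 3*c/4 + c*g/8)
d(s(5, 1)) + 2913 = (½ + (¾)*1 + (⅛)*1*5)² + 2913 = (½ + ¾ + 5/8)² + 2913 = (15/8)² + 2913 = 225/64 + 2913 = 186657/64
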